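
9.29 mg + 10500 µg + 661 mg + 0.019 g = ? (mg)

In mg:
  9.29 mg → 9.29
  10500 µg = 10500e-3 mg = 10.5
  661 mg → 661
  0.019 g = 0.019e3 mg = 19
Sum: 9.29 + 10.5 + 661 + 19 = 699.79

699.79 mg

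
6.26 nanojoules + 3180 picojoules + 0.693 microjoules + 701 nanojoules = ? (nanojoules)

In nanojoules:
  6.26 nanojoules → 6.26
  3180 picojoules = 3180 × 10^-3 nanojoules = 3.18
  0.693 microjoules = 0.693 × 10^3 nanojoules = 693
  701 nanojoules → 701
Sum: 6.26 + 3.18 + 693 + 701 = 1403.44

1403.44 nanojoules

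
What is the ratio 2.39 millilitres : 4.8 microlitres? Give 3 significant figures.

498

(2.39 × 10^-3) / (4.8 × 10^-6) = 0.4979 × 10^3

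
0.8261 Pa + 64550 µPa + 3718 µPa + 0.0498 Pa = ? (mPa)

In mPa:
  0.8261 Pa = 0.8261e3 mPa = 826.1
  64550 µPa = 64550e-3 mPa = 64.55
  3718 µPa = 3718e-3 mPa = 3.718
  0.0498 Pa = 0.0498e3 mPa = 49.8
Sum: 826.1 + 64.55 + 3.718 + 49.8 = 944.168

944.168 mPa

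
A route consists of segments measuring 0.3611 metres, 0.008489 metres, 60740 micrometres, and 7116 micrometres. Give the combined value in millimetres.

437.445 millimetres

In millimetres:
  0.3611 metres = 0.3611e3 millimetres = 361.1
  0.008489 metres = 0.008489e3 millimetres = 8.489
  60740 micrometres = 60740e-3 millimetres = 60.74
  7116 micrometres = 7116e-3 millimetres = 7.116
Sum: 361.1 + 8.489 + 60.74 + 7.116 = 437.445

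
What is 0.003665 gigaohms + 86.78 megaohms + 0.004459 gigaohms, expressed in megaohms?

94.904 megaohms

In megaohms:
  0.003665 gigaohms = 0.003665e3 megaohms = 3.665
  86.78 megaohms → 86.78
  0.004459 gigaohms = 0.004459e3 megaohms = 4.459
Sum: 3.665 + 86.78 + 4.459 = 94.904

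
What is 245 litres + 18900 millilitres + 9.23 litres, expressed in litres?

273.13 litres

In litres:
  245 litres → 245
  18900 millilitres = 18900e-3 litres = 18.9
  9.23 litres → 9.23
Sum: 245 + 18.9 + 9.23 = 273.13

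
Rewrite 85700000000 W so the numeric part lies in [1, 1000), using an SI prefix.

= 85.7 × 10⁹ W; 10⁹ is giga.

85.7 GW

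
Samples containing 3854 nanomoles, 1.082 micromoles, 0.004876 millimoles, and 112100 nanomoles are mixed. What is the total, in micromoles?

In micromoles:
  3854 nanomoles = 3854 × 10⁻³ micromoles = 3.854
  1.082 micromoles → 1.082
  0.004876 millimoles = 0.004876 × 10³ micromoles = 4.876
  112100 nanomoles = 112100 × 10⁻³ micromoles = 112.1
Sum: 3.854 + 1.082 + 4.876 + 112.1 = 121.912

121.912 micromoles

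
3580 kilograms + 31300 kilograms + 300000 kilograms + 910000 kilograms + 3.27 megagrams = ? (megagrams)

In megagrams:
  3580 kilograms = 3580 × 10^-3 megagrams = 3.58
  31300 kilograms = 31300 × 10^-3 megagrams = 31.3
  300000 kilograms = 300000 × 10^-3 megagrams = 300
  910000 kilograms = 910000 × 10^-3 megagrams = 910
  3.27 megagrams → 3.27
Sum: 3.58 + 31.3 + 300 + 910 + 3.27 = 1248.15

1248.15 megagrams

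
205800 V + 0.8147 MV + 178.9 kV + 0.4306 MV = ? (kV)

In kV:
  205800 V = 205800 × 10⁻³ kV = 205.8
  0.8147 MV = 0.8147 × 10³ kV = 814.7
  178.9 kV → 178.9
  0.4306 MV = 0.4306 × 10³ kV = 430.6
Sum: 205.8 + 814.7 + 178.9 + 430.6 = 1630

1630 kV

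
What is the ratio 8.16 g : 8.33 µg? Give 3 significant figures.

980000

(8.16) / (8.33e-6) = 0.9796e6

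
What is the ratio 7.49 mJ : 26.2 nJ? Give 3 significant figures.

(7.49 × 10^-3) / (26.2 × 10^-9) = 0.2859 × 10^6

286000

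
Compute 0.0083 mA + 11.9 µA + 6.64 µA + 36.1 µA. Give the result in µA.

62.94 µA

In µA:
  0.0083 mA = 0.0083 × 10^3 µA = 8.3
  11.9 µA → 11.9
  6.64 µA → 6.64
  36.1 µA → 36.1
Sum: 8.3 + 11.9 + 6.64 + 36.1 = 62.94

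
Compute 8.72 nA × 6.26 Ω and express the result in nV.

54.5872 nV

8.72 × 10⁻⁹ × 6.26 = 54.5872 × 10⁻⁹ V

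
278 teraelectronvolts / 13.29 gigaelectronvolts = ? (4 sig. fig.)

(278 × 10¹²) / (13.29 × 10⁹) = 20.918 × 10³

20920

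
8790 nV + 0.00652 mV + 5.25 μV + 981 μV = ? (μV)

In μV:
  8790 nV = 8790 × 10⁻³ μV = 8.79
  0.00652 mV = 0.00652 × 10³ μV = 6.52
  5.25 μV → 5.25
  981 μV → 981
Sum: 8.79 + 6.52 + 5.25 + 981 = 1001.56

1001.56 μV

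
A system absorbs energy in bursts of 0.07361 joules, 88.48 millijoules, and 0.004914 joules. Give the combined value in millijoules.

167.004 millijoules

In millijoules:
  0.07361 joules = 0.07361e3 millijoules = 73.61
  88.48 millijoules → 88.48
  0.004914 joules = 0.004914e3 millijoules = 4.914
Sum: 73.61 + 88.48 + 4.914 = 167.004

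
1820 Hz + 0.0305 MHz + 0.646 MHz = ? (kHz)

678.32 kHz

In kHz:
  1820 Hz = 1820 × 10^-3 kHz = 1.82
  0.0305 MHz = 0.0305 × 10^3 kHz = 30.5
  0.646 MHz = 0.646 × 10^3 kHz = 646
Sum: 1.82 + 30.5 + 646 = 678.32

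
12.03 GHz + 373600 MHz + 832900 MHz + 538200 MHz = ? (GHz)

In GHz:
  12.03 GHz → 12.03
  373600 MHz = 373600 × 10⁻³ GHz = 373.6
  832900 MHz = 832900 × 10⁻³ GHz = 832.9
  538200 MHz = 538200 × 10⁻³ GHz = 538.2
Sum: 12.03 + 373.6 + 832.9 + 538.2 = 1756.73

1756.73 GHz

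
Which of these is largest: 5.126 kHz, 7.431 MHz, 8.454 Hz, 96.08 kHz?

5.126 kHz = 5126 Hz
7.431 MHz = 7431000 Hz
8.454 Hz = 8.454 Hz
96.08 kHz = 96080 Hz

7.431 MHz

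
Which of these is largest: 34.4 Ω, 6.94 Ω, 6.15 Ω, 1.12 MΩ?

1.12 MΩ

34.4 Ω = 34.4 Ω
6.94 Ω = 6.94 Ω
6.15 Ω = 6.15 Ω
1.12 MΩ = 1120000 Ω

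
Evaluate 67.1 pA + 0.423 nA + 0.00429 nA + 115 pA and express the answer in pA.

609.39 pA

In pA:
  67.1 pA → 67.1
  0.423 nA = 0.423 × 10^3 pA = 423
  0.00429 nA = 0.00429 × 10^3 pA = 4.29
  115 pA → 115
Sum: 67.1 + 423 + 4.29 + 115 = 609.39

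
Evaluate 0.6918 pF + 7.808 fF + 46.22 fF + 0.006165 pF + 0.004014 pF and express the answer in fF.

In fF:
  0.6918 pF = 0.6918 × 10^3 fF = 691.8
  7.808 fF → 7.808
  46.22 fF → 46.22
  0.006165 pF = 0.006165 × 10^3 fF = 6.165
  0.004014 pF = 0.004014 × 10^3 fF = 4.014
Sum: 691.8 + 7.808 + 46.22 + 6.165 + 4.014 = 756.007

756.007 fF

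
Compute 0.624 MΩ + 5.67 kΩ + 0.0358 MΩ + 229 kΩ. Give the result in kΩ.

894.47 kΩ

In kΩ:
  0.624 MΩ = 0.624 × 10^3 kΩ = 624
  5.67 kΩ → 5.67
  0.0358 MΩ = 0.0358 × 10^3 kΩ = 35.8
  229 kΩ → 229
Sum: 624 + 5.67 + 35.8 + 229 = 894.47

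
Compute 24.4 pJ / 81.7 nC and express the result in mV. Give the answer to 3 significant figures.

(24.4e-12) / (81.7e-9) = 0.29865e-3 V

0.299 mV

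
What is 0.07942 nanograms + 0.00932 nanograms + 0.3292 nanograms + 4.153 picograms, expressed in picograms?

In picograms:
  0.07942 nanograms = 0.07942e3 picograms = 79.42
  0.00932 nanograms = 0.00932e3 picograms = 9.32
  0.3292 nanograms = 0.3292e3 picograms = 329.2
  4.153 picograms → 4.153
Sum: 79.42 + 9.32 + 329.2 + 4.153 = 422.093

422.093 picograms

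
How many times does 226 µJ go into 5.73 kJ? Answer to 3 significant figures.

25400000

(5.73 × 10^3) / (226 × 10^-6) = 0.02535 × 10^9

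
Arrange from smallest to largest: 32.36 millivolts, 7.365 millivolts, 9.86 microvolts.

32.36 millivolts = 0.03236 volts
7.365 millivolts = 0.007365 volts
9.86 microvolts = 0.00000986 volts

9.86 microvolts < 7.365 millivolts < 32.36 millivolts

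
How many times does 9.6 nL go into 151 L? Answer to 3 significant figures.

15700000000

(151) / (9.6 × 10⁻⁹) = 15.73 × 10⁹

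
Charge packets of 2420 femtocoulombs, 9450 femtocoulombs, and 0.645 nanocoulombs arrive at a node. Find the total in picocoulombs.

656.87 picocoulombs

In picocoulombs:
  2420 femtocoulombs = 2420e-3 picocoulombs = 2.42
  9450 femtocoulombs = 9450e-3 picocoulombs = 9.45
  0.645 nanocoulombs = 0.645e3 picocoulombs = 645
Sum: 2.42 + 9.45 + 645 = 656.87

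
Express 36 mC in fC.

36000000000000 fC

milli = 1e-3, femto = 1e-15; factor is 1e12.
36 × 1e12 = 36000000000000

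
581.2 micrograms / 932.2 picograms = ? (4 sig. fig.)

(581.2e-6) / (932.2e-12) = 0.62347e6

623500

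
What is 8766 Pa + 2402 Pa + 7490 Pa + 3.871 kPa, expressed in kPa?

In kPa:
  8766 Pa = 8766 × 10^-3 kPa = 8.766
  2402 Pa = 2402 × 10^-3 kPa = 2.402
  7490 Pa = 7490 × 10^-3 kPa = 7.49
  3.871 kPa → 3.871
Sum: 8.766 + 2.402 + 7.49 + 3.871 = 22.529

22.529 kPa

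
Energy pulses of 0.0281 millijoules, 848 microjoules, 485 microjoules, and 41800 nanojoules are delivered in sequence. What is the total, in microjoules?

1402.9 microjoules

In microjoules:
  0.0281 millijoules = 0.0281e3 microjoules = 28.1
  848 microjoules → 848
  485 microjoules → 485
  41800 nanojoules = 41800e-3 microjoules = 41.8
Sum: 28.1 + 848 + 485 + 41.8 = 1402.9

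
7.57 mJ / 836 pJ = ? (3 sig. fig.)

(7.57 × 10^-3) / (836 × 10^-12) = 0.009055 × 10^9

9060000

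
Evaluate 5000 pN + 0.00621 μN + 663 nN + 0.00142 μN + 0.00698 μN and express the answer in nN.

In nN:
  5000 pN = 5000 × 10⁻³ nN = 5
  0.00621 μN = 0.00621 × 10³ nN = 6.21
  663 nN → 663
  0.00142 μN = 0.00142 × 10³ nN = 1.42
  0.00698 μN = 0.00698 × 10³ nN = 6.98
Sum: 5 + 6.21 + 663 + 1.42 + 6.98 = 682.61

682.61 nN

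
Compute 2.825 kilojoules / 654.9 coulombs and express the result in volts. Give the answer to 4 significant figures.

4.314 volts

(2.825 × 10³) / (654.9) = 0.00431364 × 10³ V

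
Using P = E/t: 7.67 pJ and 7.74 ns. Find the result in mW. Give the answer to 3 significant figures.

0.991 mW

(7.67 × 10^-12) / (7.74 × 10^-9) = 0.99096 × 10^-3 W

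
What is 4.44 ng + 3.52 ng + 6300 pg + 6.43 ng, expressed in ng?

In ng:
  4.44 ng → 4.44
  3.52 ng → 3.52
  6300 pg = 6300 × 10^-3 ng = 6.3
  6.43 ng → 6.43
Sum: 4.44 + 3.52 + 6.3 + 6.43 = 20.69

20.69 ng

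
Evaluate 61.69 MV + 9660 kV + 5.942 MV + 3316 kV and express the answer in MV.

In MV:
  61.69 MV → 61.69
  9660 kV = 9660 × 10^-3 MV = 9.66
  5.942 MV → 5.942
  3316 kV = 3316 × 10^-3 MV = 3.316
Sum: 61.69 + 9.66 + 5.942 + 3.316 = 80.608

80.608 MV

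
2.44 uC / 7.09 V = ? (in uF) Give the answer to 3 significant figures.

(2.44 × 10⁻⁶) / (7.09) = 0.34415 × 10⁻⁶ F

0.344 uF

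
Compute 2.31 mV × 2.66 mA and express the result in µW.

2.31 × 10⁻³ × 2.66 × 10⁻³ = 6.1446 × 10⁻⁶ W

6.1446 µW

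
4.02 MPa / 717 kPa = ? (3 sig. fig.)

5.61

(4.02 × 10⁶) / (717 × 10³) = 0.005607 × 10³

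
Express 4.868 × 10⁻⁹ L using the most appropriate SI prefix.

= 4.868 × 10⁻⁹ L; 10⁻⁹ is nano.

4.868 nL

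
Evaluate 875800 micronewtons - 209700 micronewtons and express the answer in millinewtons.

666.1 millinewtons

In millinewtons:
  875800 micronewtons = 875800 × 10^-3 millinewtons = 875.8
  209700 micronewtons = 209700 × 10^-3 millinewtons = 209.7
Difference: 875.8 - 209.7 = 666.1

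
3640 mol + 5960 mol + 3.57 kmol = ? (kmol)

In kmol:
  3640 mol = 3640 × 10^-3 kmol = 3.64
  5960 mol = 5960 × 10^-3 kmol = 5.96
  3.57 kmol → 3.57
Sum: 3.64 + 5.96 + 3.57 = 13.17

13.17 kmol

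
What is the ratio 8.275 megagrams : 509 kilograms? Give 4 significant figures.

16.26

(8.275 × 10⁶) / (509 × 10³) = 0.016257 × 10³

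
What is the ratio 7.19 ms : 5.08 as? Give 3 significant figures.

1420000000000000

(7.19e-3) / (5.08e-18) = 1.415e15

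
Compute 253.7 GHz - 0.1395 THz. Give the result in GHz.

114.2 GHz

In GHz:
  253.7 GHz → 253.7
  0.1395 THz = 0.1395 × 10^3 GHz = 139.5
Difference: 253.7 - 139.5 = 114.2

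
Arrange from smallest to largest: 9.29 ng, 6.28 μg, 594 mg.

9.29 ng = 0.00000000929 g
6.28 μg = 0.00000628 g
594 mg = 0.594 g

9.29 ng < 6.28 μg < 594 mg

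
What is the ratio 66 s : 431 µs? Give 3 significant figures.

(66) / (431e-6) = 0.1531e6

153000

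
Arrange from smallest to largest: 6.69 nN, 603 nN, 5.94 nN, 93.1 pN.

6.69 nN = 0.00000000669 N
603 nN = 0.000000603 N
5.94 nN = 0.00000000594 N
93.1 pN = 0.0000000000931 N

93.1 pN < 5.94 nN < 6.69 nN < 603 nN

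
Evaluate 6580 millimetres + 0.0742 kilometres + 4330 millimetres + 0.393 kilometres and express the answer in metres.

In metres:
  6580 millimetres = 6580e-3 metres = 6.58
  0.0742 kilometres = 0.0742e3 metres = 74.2
  4330 millimetres = 4330e-3 metres = 4.33
  0.393 kilometres = 0.393e3 metres = 393
Sum: 6.58 + 74.2 + 4.33 + 393 = 478.11

478.11 metres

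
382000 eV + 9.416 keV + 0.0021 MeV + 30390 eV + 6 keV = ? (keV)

In keV:
  382000 eV = 382000e-3 keV = 382
  9.416 keV → 9.416
  0.0021 MeV = 0.0021e3 keV = 2.1
  30390 eV = 30390e-3 keV = 30.39
  6 keV → 6
Sum: 382 + 9.416 + 2.1 + 30.39 + 6 = 429.906

429.906 keV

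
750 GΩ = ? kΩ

750000000 kΩ

giga = 1e9, kilo = 1e3; factor is 1e6.
750 × 1e6 = 750000000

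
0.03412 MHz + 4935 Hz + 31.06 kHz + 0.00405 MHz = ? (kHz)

In kHz:
  0.03412 MHz = 0.03412 × 10³ kHz = 34.12
  4935 Hz = 4935 × 10⁻³ kHz = 4.935
  31.06 kHz → 31.06
  0.00405 MHz = 0.00405 × 10³ kHz = 4.05
Sum: 34.12 + 4.935 + 31.06 + 4.05 = 74.165

74.165 kHz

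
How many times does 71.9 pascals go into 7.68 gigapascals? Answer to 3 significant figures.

107000000

(7.68 × 10^9) / (71.9) = 0.1068 × 10^9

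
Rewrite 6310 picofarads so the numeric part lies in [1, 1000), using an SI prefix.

= 6.31e-9 farads; 1e-9 is nano.

6.31 nanofarads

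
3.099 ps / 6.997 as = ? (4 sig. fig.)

442900

(3.099 × 10^-12) / (6.997 × 10^-18) = 0.4429 × 10^6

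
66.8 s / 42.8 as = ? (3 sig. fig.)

1560000000000000000

(66.8) / (42.8e-18) = 1.561e18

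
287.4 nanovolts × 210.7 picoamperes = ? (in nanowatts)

287.4 × 10⁻⁹ × 210.7 × 10⁻¹² = 60555.18 × 10⁻²¹ W

0.00000006055518 nanowatts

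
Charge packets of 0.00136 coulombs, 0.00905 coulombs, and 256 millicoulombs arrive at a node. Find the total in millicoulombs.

In millicoulombs:
  0.00136 coulombs = 0.00136 × 10³ millicoulombs = 1.36
  0.00905 coulombs = 0.00905 × 10³ millicoulombs = 9.05
  256 millicoulombs → 256
Sum: 1.36 + 9.05 + 256 = 266.41

266.41 millicoulombs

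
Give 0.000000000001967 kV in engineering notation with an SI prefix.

1.967 nV

= 1.967 × 10⁻⁹ V; 10⁻⁹ is nano.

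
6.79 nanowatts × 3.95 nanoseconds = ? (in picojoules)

0.0000268205 picojoules

6.79e-9 × 3.95e-9 = 26.8205e-18 J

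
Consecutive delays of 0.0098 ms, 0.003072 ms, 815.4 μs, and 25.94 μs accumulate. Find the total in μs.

854.212 μs

In μs:
  0.0098 ms = 0.0098e3 μs = 9.8
  0.003072 ms = 0.003072e3 μs = 3.072
  815.4 μs → 815.4
  25.94 μs → 25.94
Sum: 9.8 + 3.072 + 815.4 + 25.94 = 854.212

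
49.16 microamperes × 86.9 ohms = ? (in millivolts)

4.272004 millivolts

49.16 × 10⁻⁶ × 86.9 = 4272.004 × 10⁻⁶ V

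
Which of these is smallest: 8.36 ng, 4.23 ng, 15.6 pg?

8.36 ng = 0.00000000836 g
4.23 ng = 0.00000000423 g
15.6 pg = 0.0000000000156 g

15.6 pg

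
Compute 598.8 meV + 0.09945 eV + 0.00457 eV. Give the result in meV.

702.82 meV

In meV:
  598.8 meV → 598.8
  0.09945 eV = 0.09945 × 10^3 meV = 99.45
  0.00457 eV = 0.00457 × 10^3 meV = 4.57
Sum: 598.8 + 99.45 + 4.57 = 702.82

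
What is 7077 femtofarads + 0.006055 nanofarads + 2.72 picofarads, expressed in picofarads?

15.852 picofarads

In picofarads:
  7077 femtofarads = 7077 × 10⁻³ picofarads = 7.077
  0.006055 nanofarads = 0.006055 × 10³ picofarads = 6.055
  2.72 picofarads → 2.72
Sum: 7.077 + 6.055 + 2.72 = 15.852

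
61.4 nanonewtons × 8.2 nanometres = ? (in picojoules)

0.00050348 picojoules

61.4 × 10⁻⁹ × 8.2 × 10⁻⁹ = 503.48 × 10⁻¹⁸ J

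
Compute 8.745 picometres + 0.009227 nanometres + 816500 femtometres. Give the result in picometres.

834.472 picometres

In picometres:
  8.745 picometres → 8.745
  0.009227 nanometres = 0.009227 × 10³ picometres = 9.227
  816500 femtometres = 816500 × 10⁻³ picometres = 816.5
Sum: 8.745 + 9.227 + 816.5 = 834.472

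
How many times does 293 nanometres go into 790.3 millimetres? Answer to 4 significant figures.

(790.3 × 10^-3) / (293 × 10^-9) = 2.6973 × 10^6

2697000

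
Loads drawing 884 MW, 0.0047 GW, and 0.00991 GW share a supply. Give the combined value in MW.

In MW:
  884 MW → 884
  0.0047 GW = 0.0047 × 10³ MW = 4.7
  0.00991 GW = 0.00991 × 10³ MW = 9.91
Sum: 884 + 4.7 + 9.91 = 898.61

898.61 MW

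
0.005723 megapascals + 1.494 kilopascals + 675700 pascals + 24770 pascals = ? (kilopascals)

707.687 kilopascals

In kilopascals:
  0.005723 megapascals = 0.005723e3 kilopascals = 5.723
  1.494 kilopascals → 1.494
  675700 pascals = 675700e-3 kilopascals = 675.7
  24770 pascals = 24770e-3 kilopascals = 24.77
Sum: 5.723 + 1.494 + 675.7 + 24.77 = 707.687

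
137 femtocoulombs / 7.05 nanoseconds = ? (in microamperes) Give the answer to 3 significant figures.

(137 × 10⁻¹⁵) / (7.05 × 10⁻⁹) = 19.433 × 10⁻⁶ A

19.4 microamperes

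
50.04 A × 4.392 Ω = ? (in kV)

0.21977568 kV

50.04 × 4.392 = 219.77568 V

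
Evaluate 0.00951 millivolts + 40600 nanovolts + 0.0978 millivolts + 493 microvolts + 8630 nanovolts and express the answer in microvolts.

In microvolts:
  0.00951 millivolts = 0.00951 × 10^3 microvolts = 9.51
  40600 nanovolts = 40600 × 10^-3 microvolts = 40.6
  0.0978 millivolts = 0.0978 × 10^3 microvolts = 97.8
  493 microvolts → 493
  8630 nanovolts = 8630 × 10^-3 microvolts = 8.63
Sum: 9.51 + 40.6 + 97.8 + 493 + 8.63 = 649.54

649.54 microvolts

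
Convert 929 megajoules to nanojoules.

929000000000000000 nanojoules

mega = 1e6, nano = 1e-9; factor is 1e15.
929 × 1e15 = 929000000000000000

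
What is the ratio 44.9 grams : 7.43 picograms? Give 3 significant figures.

6040000000000

(44.9) / (7.43e-12) = 6.043e12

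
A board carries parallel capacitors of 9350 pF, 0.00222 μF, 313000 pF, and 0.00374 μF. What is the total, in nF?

In nF:
  9350 pF = 9350 × 10⁻³ nF = 9.35
  0.00222 μF = 0.00222 × 10³ nF = 2.22
  313000 pF = 313000 × 10⁻³ nF = 313
  0.00374 μF = 0.00374 × 10³ nF = 3.74
Sum: 9.35 + 2.22 + 313 + 3.74 = 328.31

328.31 nF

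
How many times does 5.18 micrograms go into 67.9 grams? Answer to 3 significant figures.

13100000

(67.9) / (5.18 × 10⁻⁶) = 13.11 × 10⁶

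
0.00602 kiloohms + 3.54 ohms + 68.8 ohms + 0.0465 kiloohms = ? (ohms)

In ohms:
  0.00602 kiloohms = 0.00602 × 10³ ohms = 6.02
  3.54 ohms → 3.54
  68.8 ohms → 68.8
  0.0465 kiloohms = 0.0465 × 10³ ohms = 46.5
Sum: 6.02 + 3.54 + 68.8 + 46.5 = 124.86

124.86 ohms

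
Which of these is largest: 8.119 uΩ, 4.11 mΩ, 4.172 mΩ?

8.119 uΩ = 0.000008119 Ω
4.11 mΩ = 0.00411 Ω
4.172 mΩ = 0.004172 Ω

4.172 mΩ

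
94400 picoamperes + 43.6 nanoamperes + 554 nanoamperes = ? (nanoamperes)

In nanoamperes:
  94400 picoamperes = 94400 × 10^-3 nanoamperes = 94.4
  43.6 nanoamperes → 43.6
  554 nanoamperes → 554
Sum: 94.4 + 43.6 + 554 = 692

692 nanoamperes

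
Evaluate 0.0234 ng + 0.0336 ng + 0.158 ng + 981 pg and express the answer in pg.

1196 pg

In pg:
  0.0234 ng = 0.0234 × 10³ pg = 23.4
  0.0336 ng = 0.0336 × 10³ pg = 33.6
  0.158 ng = 0.158 × 10³ pg = 158
  981 pg → 981
Sum: 23.4 + 33.6 + 158 + 981 = 1196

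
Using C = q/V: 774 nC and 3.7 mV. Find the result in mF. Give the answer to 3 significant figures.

(774 × 10^-9) / (3.7 × 10^-3) = 209.19 × 10^-6 F

0.209 mF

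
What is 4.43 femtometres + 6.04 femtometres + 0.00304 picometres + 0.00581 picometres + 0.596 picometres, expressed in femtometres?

In femtometres:
  4.43 femtometres → 4.43
  6.04 femtometres → 6.04
  0.00304 picometres = 0.00304 × 10³ femtometres = 3.04
  0.00581 picometres = 0.00581 × 10³ femtometres = 5.81
  0.596 picometres = 0.596 × 10³ femtometres = 596
Sum: 4.43 + 6.04 + 3.04 + 5.81 + 596 = 615.32

615.32 femtometres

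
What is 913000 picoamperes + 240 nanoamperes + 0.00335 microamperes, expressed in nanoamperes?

In nanoamperes:
  913000 picoamperes = 913000 × 10⁻³ nanoamperes = 913
  240 nanoamperes → 240
  0.00335 microamperes = 0.00335 × 10³ nanoamperes = 3.35
Sum: 913 + 240 + 3.35 = 1156.35

1156.35 nanoamperes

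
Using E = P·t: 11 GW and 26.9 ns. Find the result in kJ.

0.2959 kJ

11 × 10^9 × 26.9 × 10^-9 = 295.9 J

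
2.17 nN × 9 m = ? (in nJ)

19.53 nJ

2.17 × 10^-9 × 9 = 19.53 × 10^-9 J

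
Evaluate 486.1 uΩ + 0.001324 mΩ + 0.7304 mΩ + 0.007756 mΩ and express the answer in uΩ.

In uΩ:
  486.1 uΩ → 486.1
  0.001324 mΩ = 0.001324e3 uΩ = 1.324
  0.7304 mΩ = 0.7304e3 uΩ = 730.4
  0.007756 mΩ = 0.007756e3 uΩ = 7.756
Sum: 486.1 + 1.324 + 730.4 + 7.756 = 1225.58

1225.58 uΩ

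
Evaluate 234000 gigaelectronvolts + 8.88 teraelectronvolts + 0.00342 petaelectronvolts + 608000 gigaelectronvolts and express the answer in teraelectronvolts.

In teraelectronvolts:
  234000 gigaelectronvolts = 234000 × 10⁻³ teraelectronvolts = 234
  8.88 teraelectronvolts → 8.88
  0.00342 petaelectronvolts = 0.00342 × 10³ teraelectronvolts = 3.42
  608000 gigaelectronvolts = 608000 × 10⁻³ teraelectronvolts = 608
Sum: 234 + 8.88 + 3.42 + 608 = 854.3

854.3 teraelectronvolts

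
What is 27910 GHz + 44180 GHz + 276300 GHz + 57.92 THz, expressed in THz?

406.31 THz

In THz:
  27910 GHz = 27910 × 10^-3 THz = 27.91
  44180 GHz = 44180 × 10^-3 THz = 44.18
  276300 GHz = 276300 × 10^-3 THz = 276.3
  57.92 THz → 57.92
Sum: 27.91 + 44.18 + 276.3 + 57.92 = 406.31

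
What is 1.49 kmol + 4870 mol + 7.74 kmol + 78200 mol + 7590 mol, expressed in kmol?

99.89 kmol

In kmol:
  1.49 kmol → 1.49
  4870 mol = 4870 × 10^-3 kmol = 4.87
  7.74 kmol → 7.74
  78200 mol = 78200 × 10^-3 kmol = 78.2
  7590 mol = 7590 × 10^-3 kmol = 7.59
Sum: 1.49 + 4.87 + 7.74 + 78.2 + 7.59 = 99.89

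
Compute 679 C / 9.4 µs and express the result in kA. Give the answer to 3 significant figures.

72200 kA

(679) / (9.4 × 10⁻⁶) = 72.234 × 10⁶ A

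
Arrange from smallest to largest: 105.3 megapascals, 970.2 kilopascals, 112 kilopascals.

112 kilopascals < 970.2 kilopascals < 105.3 megapascals

105.3 megapascals = 105300000 pascals
970.2 kilopascals = 970200 pascals
112 kilopascals = 112000 pascals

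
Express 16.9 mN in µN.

milli = 10⁻³, micro = 10⁻⁶; factor is 10³.
16.9 × 10³ = 16900

16900 µN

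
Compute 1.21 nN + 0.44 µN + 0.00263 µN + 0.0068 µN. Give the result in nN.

In nN:
  1.21 nN → 1.21
  0.44 µN = 0.44 × 10³ nN = 440
  0.00263 µN = 0.00263 × 10³ nN = 2.63
  0.0068 µN = 0.0068 × 10³ nN = 6.8
Sum: 1.21 + 440 + 2.63 + 6.8 = 450.64

450.64 nN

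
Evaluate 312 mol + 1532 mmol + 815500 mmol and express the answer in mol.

In mol:
  312 mol → 312
  1532 mmol = 1532 × 10⁻³ mol = 1.532
  815500 mmol = 815500 × 10⁻³ mol = 815.5
Sum: 312 + 1.532 + 815.5 = 1129.032

1129.032 mol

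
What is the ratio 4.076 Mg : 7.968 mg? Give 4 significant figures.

511500000

(4.076 × 10^6) / (7.968 × 10^-3) = 0.51155 × 10^9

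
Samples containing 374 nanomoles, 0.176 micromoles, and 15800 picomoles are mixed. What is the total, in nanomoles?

565.8 nanomoles

In nanomoles:
  374 nanomoles → 374
  0.176 micromoles = 0.176 × 10³ nanomoles = 176
  15800 picomoles = 15800 × 10⁻³ nanomoles = 15.8
Sum: 374 + 176 + 15.8 = 565.8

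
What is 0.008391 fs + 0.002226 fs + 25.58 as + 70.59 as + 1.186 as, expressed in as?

In as:
  0.008391 fs = 0.008391e3 as = 8.391
  0.002226 fs = 0.002226e3 as = 2.226
  25.58 as → 25.58
  70.59 as → 70.59
  1.186 as → 1.186
Sum: 8.391 + 2.226 + 25.58 + 70.59 + 1.186 = 107.973

107.973 as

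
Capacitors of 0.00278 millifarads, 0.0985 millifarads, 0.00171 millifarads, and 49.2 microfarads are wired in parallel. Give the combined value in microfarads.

152.19 microfarads

In microfarads:
  0.00278 millifarads = 0.00278e3 microfarads = 2.78
  0.0985 millifarads = 0.0985e3 microfarads = 98.5
  0.00171 millifarads = 0.00171e3 microfarads = 1.71
  49.2 microfarads → 49.2
Sum: 2.78 + 98.5 + 1.71 + 49.2 = 152.19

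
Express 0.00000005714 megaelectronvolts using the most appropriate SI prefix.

= 57.14 × 10^-3 electronvolts; 10^-3 is milli.

57.14 millielectronvolts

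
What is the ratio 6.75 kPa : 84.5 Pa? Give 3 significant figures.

79.9

(6.75 × 10³) / (84.5) = 0.07988 × 10³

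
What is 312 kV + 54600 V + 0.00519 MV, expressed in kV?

371.79 kV

In kV:
  312 kV → 312
  54600 V = 54600e-3 kV = 54.6
  0.00519 MV = 0.00519e3 kV = 5.19
Sum: 312 + 54.6 + 5.19 = 371.79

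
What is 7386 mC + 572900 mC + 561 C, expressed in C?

In C:
  7386 mC = 7386 × 10⁻³ C = 7.386
  572900 mC = 572900 × 10⁻³ C = 572.9
  561 C → 561
Sum: 7.386 + 572.9 + 561 = 1141.286

1141.286 C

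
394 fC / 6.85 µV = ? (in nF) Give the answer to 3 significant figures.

(394e-15) / (6.85e-6) = 57.518e-9 F

57.5 nF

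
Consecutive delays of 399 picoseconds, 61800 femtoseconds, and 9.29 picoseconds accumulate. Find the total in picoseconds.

In picoseconds:
  399 picoseconds → 399
  61800 femtoseconds = 61800 × 10⁻³ picoseconds = 61.8
  9.29 picoseconds → 9.29
Sum: 399 + 61.8 + 9.29 = 470.09

470.09 picoseconds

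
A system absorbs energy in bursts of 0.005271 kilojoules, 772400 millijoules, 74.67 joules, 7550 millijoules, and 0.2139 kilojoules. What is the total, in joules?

1073.791 joules

In joules:
  0.005271 kilojoules = 0.005271e3 joules = 5.271
  772400 millijoules = 772400e-3 joules = 772.4
  74.67 joules → 74.67
  7550 millijoules = 7550e-3 joules = 7.55
  0.2139 kilojoules = 0.2139e3 joules = 213.9
Sum: 5.271 + 772.4 + 74.67 + 7.55 + 213.9 = 1073.791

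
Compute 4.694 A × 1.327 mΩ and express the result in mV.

6.228938 mV

4.694 × 1.327 × 10^-3 = 6.228938 × 10^-3 V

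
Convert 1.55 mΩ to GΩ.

0.00000000000155 GΩ

milli = 10^-3, giga = 10^9; factor is 10^-12.
1.55 × 10^-12 = 0.00000000000155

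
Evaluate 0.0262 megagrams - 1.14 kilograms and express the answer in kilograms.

25.06 kilograms

In kilograms:
  0.0262 megagrams = 0.0262 × 10³ kilograms = 26.2
  1.14 kilograms → 1.14
Difference: 26.2 - 1.14 = 25.06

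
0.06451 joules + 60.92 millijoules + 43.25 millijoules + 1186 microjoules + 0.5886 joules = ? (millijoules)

758.466 millijoules

In millijoules:
  0.06451 joules = 0.06451e3 millijoules = 64.51
  60.92 millijoules → 60.92
  43.25 millijoules → 43.25
  1186 microjoules = 1186e-3 millijoules = 1.186
  0.5886 joules = 0.5886e3 millijoules = 588.6
Sum: 64.51 + 60.92 + 43.25 + 1.186 + 588.6 = 758.466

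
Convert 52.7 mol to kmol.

0.0527 kmol

(no prefix) = 10^0, kilo = 10^3; factor is 10^-3.
52.7 × 10^-3 = 0.0527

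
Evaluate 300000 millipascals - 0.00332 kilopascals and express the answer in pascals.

296.68 pascals

In pascals:
  300000 millipascals = 300000e-3 pascals = 300
  0.00332 kilopascals = 0.00332e3 pascals = 3.32
Difference: 300 - 3.32 = 296.68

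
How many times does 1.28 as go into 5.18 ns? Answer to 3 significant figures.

(5.18 × 10⁻⁹) / (1.28 × 10⁻¹⁸) = 4.047 × 10⁹

4050000000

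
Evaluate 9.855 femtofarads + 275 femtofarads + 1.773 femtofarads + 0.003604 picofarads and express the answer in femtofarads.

290.232 femtofarads

In femtofarads:
  9.855 femtofarads → 9.855
  275 femtofarads → 275
  1.773 femtofarads → 1.773
  0.003604 picofarads = 0.003604e3 femtofarads = 3.604
Sum: 9.855 + 275 + 1.773 + 3.604 = 290.232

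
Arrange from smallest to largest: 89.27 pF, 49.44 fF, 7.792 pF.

89.27 pF = 0.00000000008927 F
49.44 fF = 0.00000000000004944 F
7.792 pF = 0.000000000007792 F

49.44 fF < 7.792 pF < 89.27 pF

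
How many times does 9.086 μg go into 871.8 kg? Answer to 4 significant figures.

95950000000

(871.8 × 10^3) / (9.086 × 10^-6) = 95.95 × 10^9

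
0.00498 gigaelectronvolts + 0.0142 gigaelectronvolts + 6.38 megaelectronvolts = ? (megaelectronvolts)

25.56 megaelectronvolts

In megaelectronvolts:
  0.00498 gigaelectronvolts = 0.00498 × 10³ megaelectronvolts = 4.98
  0.0142 gigaelectronvolts = 0.0142 × 10³ megaelectronvolts = 14.2
  6.38 megaelectronvolts → 6.38
Sum: 4.98 + 14.2 + 6.38 = 25.56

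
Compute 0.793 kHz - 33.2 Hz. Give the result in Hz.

In Hz:
  0.793 kHz = 0.793e3 Hz = 793
  33.2 Hz → 33.2
Difference: 793 - 33.2 = 759.8

759.8 Hz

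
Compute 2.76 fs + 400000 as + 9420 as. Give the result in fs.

412.18 fs

In fs:
  2.76 fs → 2.76
  400000 as = 400000 × 10⁻³ fs = 400
  9420 as = 9420 × 10⁻³ fs = 9.42
Sum: 2.76 + 400 + 9.42 = 412.18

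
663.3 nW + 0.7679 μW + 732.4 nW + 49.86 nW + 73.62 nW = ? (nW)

2287.08 nW

In nW:
  663.3 nW → 663.3
  0.7679 μW = 0.7679 × 10³ nW = 767.9
  732.4 nW → 732.4
  49.86 nW → 49.86
  73.62 nW → 73.62
Sum: 663.3 + 767.9 + 732.4 + 49.86 + 73.62 = 2287.08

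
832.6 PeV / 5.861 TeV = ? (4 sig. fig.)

(832.6 × 10¹⁵) / (5.861 × 10¹²) = 142.06 × 10³

142100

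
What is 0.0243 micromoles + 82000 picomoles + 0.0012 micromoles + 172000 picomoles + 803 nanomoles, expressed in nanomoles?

In nanomoles:
  0.0243 micromoles = 0.0243 × 10³ nanomoles = 24.3
  82000 picomoles = 82000 × 10⁻³ nanomoles = 82
  0.0012 micromoles = 0.0012 × 10³ nanomoles = 1.2
  172000 picomoles = 172000 × 10⁻³ nanomoles = 172
  803 nanomoles → 803
Sum: 24.3 + 82 + 1.2 + 172 + 803 = 1082.5

1082.5 nanomoles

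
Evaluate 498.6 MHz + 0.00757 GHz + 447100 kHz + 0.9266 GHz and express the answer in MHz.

In MHz:
  498.6 MHz → 498.6
  0.00757 GHz = 0.00757 × 10^3 MHz = 7.57
  447100 kHz = 447100 × 10^-3 MHz = 447.1
  0.9266 GHz = 0.9266 × 10^3 MHz = 926.6
Sum: 498.6 + 7.57 + 447.1 + 926.6 = 1879.87

1879.87 MHz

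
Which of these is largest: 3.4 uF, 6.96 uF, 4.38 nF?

6.96 uF

3.4 uF = 0.0000034 F
6.96 uF = 0.00000696 F
4.38 nF = 0.00000000438 F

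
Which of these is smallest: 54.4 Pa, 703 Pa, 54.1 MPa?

54.4 Pa = 54.4 Pa
703 Pa = 703 Pa
54.1 MPa = 54100000 Pa

54.4 Pa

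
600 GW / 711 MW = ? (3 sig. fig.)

(600 × 10^9) / (711 × 10^6) = 0.8439 × 10^3

844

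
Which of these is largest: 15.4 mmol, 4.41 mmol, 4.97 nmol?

15.4 mmol = 0.0154 mol
4.41 mmol = 0.00441 mol
4.97 nmol = 0.00000000497 mol

15.4 mmol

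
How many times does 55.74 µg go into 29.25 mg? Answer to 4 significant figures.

(29.25 × 10^-3) / (55.74 × 10^-6) = 0.52476 × 10^3

524.8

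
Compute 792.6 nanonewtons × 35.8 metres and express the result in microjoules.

792.6e-9 × 35.8 = 28375.08e-9 J

28.37508 microjoules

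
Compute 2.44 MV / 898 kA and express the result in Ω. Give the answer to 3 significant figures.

2.72 Ω

(2.44 × 10^6) / (898 × 10^3) = 0.0027171 × 10^3 Ω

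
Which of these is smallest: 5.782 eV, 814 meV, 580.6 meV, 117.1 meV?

117.1 meV

5.782 eV = 5.782 eV
814 meV = 0.814 eV
580.6 meV = 0.5806 eV
117.1 meV = 0.1171 eV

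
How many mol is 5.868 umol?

0.000005868 mol

micro = 1e-6, (no prefix) = 1e0; factor is 1e-6.
5.868 × 1e-6 = 0.000005868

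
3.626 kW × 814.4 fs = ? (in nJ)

3.626 × 10^3 × 814.4 × 10^-15 = 2953.0144 × 10^-12 J

2.9530144 nJ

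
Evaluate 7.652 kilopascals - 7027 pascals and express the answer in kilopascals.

0.625 kilopascals

In kilopascals:
  7.652 kilopascals → 7.652
  7027 pascals = 7027e-3 kilopascals = 7.027
Difference: 7.652 - 7.027 = 0.625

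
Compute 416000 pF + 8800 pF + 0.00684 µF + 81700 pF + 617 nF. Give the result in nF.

In nF:
  416000 pF = 416000 × 10⁻³ nF = 416
  8800 pF = 8800 × 10⁻³ nF = 8.8
  0.00684 µF = 0.00684 × 10³ nF = 6.84
  81700 pF = 81700 × 10⁻³ nF = 81.7
  617 nF → 617
Sum: 416 + 8.8 + 6.84 + 81.7 + 617 = 1130.34

1130.34 nF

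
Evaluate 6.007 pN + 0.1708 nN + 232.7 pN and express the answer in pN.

409.507 pN

In pN:
  6.007 pN → 6.007
  0.1708 nN = 0.1708 × 10^3 pN = 170.8
  232.7 pN → 232.7
Sum: 6.007 + 170.8 + 232.7 = 409.507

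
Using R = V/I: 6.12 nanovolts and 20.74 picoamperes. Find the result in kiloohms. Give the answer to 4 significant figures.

(6.12 × 10⁻⁹) / (20.74 × 10⁻¹²) = 0.295082 × 10³ Ω

0.2951 kiloohms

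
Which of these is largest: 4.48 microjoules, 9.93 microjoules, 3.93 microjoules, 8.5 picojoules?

9.93 microjoules

4.48 microjoules = 0.00000448 joules
9.93 microjoules = 0.00000993 joules
3.93 microjoules = 0.00000393 joules
8.5 picojoules = 0.0000000000085 joules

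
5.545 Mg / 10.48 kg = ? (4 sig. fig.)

529.1

(5.545 × 10⁶) / (10.48 × 10³) = 0.5291 × 10³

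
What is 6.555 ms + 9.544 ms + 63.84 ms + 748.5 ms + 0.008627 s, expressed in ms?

837.066 ms

In ms:
  6.555 ms → 6.555
  9.544 ms → 9.544
  63.84 ms → 63.84
  748.5 ms → 748.5
  0.008627 s = 0.008627 × 10^3 ms = 8.627
Sum: 6.555 + 9.544 + 63.84 + 748.5 + 8.627 = 837.066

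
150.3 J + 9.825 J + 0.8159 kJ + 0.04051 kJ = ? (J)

In J:
  150.3 J → 150.3
  9.825 J → 9.825
  0.8159 kJ = 0.8159e3 J = 815.9
  0.04051 kJ = 0.04051e3 J = 40.51
Sum: 150.3 + 9.825 + 815.9 + 40.51 = 1016.535

1016.535 J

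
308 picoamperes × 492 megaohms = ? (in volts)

308 × 10⁻¹² × 492 × 10⁶ = 151536 × 10⁻⁶ V

0.151536 volts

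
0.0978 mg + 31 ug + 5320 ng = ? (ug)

134.12 ug

In ug:
  0.0978 mg = 0.0978 × 10³ ug = 97.8
  31 ug → 31
  5320 ng = 5320 × 10⁻³ ug = 5.32
Sum: 97.8 + 31 + 5.32 = 134.12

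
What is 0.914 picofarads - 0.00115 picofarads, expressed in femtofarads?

In femtofarads:
  0.914 picofarads = 0.914 × 10³ femtofarads = 914
  0.00115 picofarads = 0.00115 × 10³ femtofarads = 1.15
Difference: 914 - 1.15 = 912.85

912.85 femtofarads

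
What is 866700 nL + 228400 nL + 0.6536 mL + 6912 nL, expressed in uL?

In uL:
  866700 nL = 866700 × 10⁻³ uL = 866.7
  228400 nL = 228400 × 10⁻³ uL = 228.4
  0.6536 mL = 0.6536 × 10³ uL = 653.6
  6912 nL = 6912 × 10⁻³ uL = 6.912
Sum: 866.7 + 228.4 + 653.6 + 6.912 = 1755.612

1755.612 uL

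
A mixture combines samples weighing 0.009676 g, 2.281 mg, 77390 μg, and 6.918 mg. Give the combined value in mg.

96.265 mg

In mg:
  0.009676 g = 0.009676 × 10³ mg = 9.676
  2.281 mg → 2.281
  77390 μg = 77390 × 10⁻³ mg = 77.39
  6.918 mg → 6.918
Sum: 9.676 + 2.281 + 77.39 + 6.918 = 96.265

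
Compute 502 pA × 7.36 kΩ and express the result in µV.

502e-12 × 7.36e3 = 3694.72e-9 V

3.69472 µV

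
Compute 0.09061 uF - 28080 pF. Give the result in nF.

62.53 nF

In nF:
  0.09061 uF = 0.09061 × 10^3 nF = 90.61
  28080 pF = 28080 × 10^-3 nF = 28.08
Difference: 90.61 - 28.08 = 62.53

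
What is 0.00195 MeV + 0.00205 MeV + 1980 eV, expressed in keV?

5.98 keV

In keV:
  0.00195 MeV = 0.00195 × 10^3 keV = 1.95
  0.00205 MeV = 0.00205 × 10^3 keV = 2.05
  1980 eV = 1980 × 10^-3 keV = 1.98
Sum: 1.95 + 2.05 + 1.98 = 5.98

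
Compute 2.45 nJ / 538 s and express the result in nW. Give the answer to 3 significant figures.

0.00455 nW

(2.45e-9) / (538) = 0.0045539e-9 W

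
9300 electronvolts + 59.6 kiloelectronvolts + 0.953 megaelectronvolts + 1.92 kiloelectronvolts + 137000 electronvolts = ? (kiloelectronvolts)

1160.82 kiloelectronvolts

In kiloelectronvolts:
  9300 electronvolts = 9300 × 10^-3 kiloelectronvolts = 9.3
  59.6 kiloelectronvolts → 59.6
  0.953 megaelectronvolts = 0.953 × 10^3 kiloelectronvolts = 953
  1.92 kiloelectronvolts → 1.92
  137000 electronvolts = 137000 × 10^-3 kiloelectronvolts = 137
Sum: 9.3 + 59.6 + 953 + 1.92 + 137 = 1160.82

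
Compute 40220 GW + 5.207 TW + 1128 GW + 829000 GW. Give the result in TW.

875.555 TW

In TW:
  40220 GW = 40220 × 10^-3 TW = 40.22
  5.207 TW → 5.207
  1128 GW = 1128 × 10^-3 TW = 1.128
  829000 GW = 829000 × 10^-3 TW = 829
Sum: 40.22 + 5.207 + 1.128 + 829 = 875.555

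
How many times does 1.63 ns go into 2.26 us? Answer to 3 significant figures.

(2.26 × 10^-6) / (1.63 × 10^-9) = 1.387 × 10^3

1390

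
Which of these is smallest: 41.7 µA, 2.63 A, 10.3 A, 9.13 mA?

41.7 µA

41.7 µA = 0.0000417 A
2.63 A = 2.63 A
10.3 A = 10.3 A
9.13 mA = 0.00913 A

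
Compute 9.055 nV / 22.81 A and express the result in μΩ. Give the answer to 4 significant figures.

0.0003970 μΩ

(9.055e-9) / (22.81) = 0.396975e-9 Ω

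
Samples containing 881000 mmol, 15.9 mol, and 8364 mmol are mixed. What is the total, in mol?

905.264 mol

In mol:
  881000 mmol = 881000e-3 mol = 881
  15.9 mol → 15.9
  8364 mmol = 8364e-3 mol = 8.364
Sum: 881 + 15.9 + 8.364 = 905.264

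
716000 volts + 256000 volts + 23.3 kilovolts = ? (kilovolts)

995.3 kilovolts

In kilovolts:
  716000 volts = 716000 × 10⁻³ kilovolts = 716
  256000 volts = 256000 × 10⁻³ kilovolts = 256
  23.3 kilovolts → 23.3
Sum: 716 + 256 + 23.3 = 995.3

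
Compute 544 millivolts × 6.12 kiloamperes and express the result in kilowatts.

3.32928 kilowatts

544 × 10⁻³ × 6.12 × 10³ = 3329.28 W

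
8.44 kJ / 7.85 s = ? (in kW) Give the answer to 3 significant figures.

(8.44 × 10^3) / (7.85) = 1.0752 × 10^3 W

1.08 kW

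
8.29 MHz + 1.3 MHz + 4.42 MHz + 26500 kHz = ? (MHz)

In MHz:
  8.29 MHz → 8.29
  1.3 MHz → 1.3
  4.42 MHz → 4.42
  26500 kHz = 26500e-3 MHz = 26.5
Sum: 8.29 + 1.3 + 4.42 + 26.5 = 40.51

40.51 MHz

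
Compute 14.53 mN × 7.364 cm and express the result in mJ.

1.0699892 mJ

14.53 × 10^-3 × 7.364 × 10^-2 = 106.99892 × 10^-5 J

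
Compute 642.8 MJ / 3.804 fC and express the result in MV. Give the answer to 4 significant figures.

(642.8 × 10⁶) / (3.804 × 10⁻¹⁵) = 168.98 × 10²¹ V

169000000000000000 MV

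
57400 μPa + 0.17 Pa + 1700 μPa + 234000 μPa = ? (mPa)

463.1 mPa

In mPa:
  57400 μPa = 57400 × 10⁻³ mPa = 57.4
  0.17 Pa = 0.17 × 10³ mPa = 170
  1700 μPa = 1700 × 10⁻³ mPa = 1.7
  234000 μPa = 234000 × 10⁻³ mPa = 234
Sum: 57.4 + 170 + 1.7 + 234 = 463.1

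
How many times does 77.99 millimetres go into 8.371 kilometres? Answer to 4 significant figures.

107300

(8.371e3) / (77.99e-3) = 0.10733e6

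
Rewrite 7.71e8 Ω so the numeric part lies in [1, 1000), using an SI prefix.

771 MΩ

= 771e6 Ω; 1e6 is mega.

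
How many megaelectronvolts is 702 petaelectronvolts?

peta = 10¹⁵, mega = 10⁶; factor is 10⁹.
702 × 10⁹ = 702000000000

702000000000 megaelectronvolts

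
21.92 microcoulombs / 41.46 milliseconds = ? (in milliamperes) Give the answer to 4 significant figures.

(21.92 × 10^-6) / (41.46 × 10^-3) = 0.528702 × 10^-3 A

0.5287 milliamperes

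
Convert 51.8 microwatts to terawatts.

micro = 10⁻⁶, tera = 10¹²; factor is 10⁻¹⁸.
51.8 × 10⁻¹⁸ = 0.0000000000000000518

0.0000000000000000518 terawatts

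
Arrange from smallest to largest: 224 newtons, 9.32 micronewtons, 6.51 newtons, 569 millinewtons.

9.32 micronewtons < 569 millinewtons < 6.51 newtons < 224 newtons

224 newtons = 224 newtons
9.32 micronewtons = 0.00000932 newtons
6.51 newtons = 6.51 newtons
569 millinewtons = 0.569 newtons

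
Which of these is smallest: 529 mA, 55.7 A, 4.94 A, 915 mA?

529 mA

529 mA = 0.529 A
55.7 A = 55.7 A
4.94 A = 4.94 A
915 mA = 0.915 A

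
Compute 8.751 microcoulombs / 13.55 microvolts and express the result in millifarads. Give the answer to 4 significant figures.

(8.751e-6) / (13.55e-6) = 0.64583 F

645.8 millifarads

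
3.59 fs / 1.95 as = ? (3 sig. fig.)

(3.59e-15) / (1.95e-18) = 1.841e3

1840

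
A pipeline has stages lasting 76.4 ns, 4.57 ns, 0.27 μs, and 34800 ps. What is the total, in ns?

385.77 ns

In ns:
  76.4 ns → 76.4
  4.57 ns → 4.57
  0.27 μs = 0.27 × 10^3 ns = 270
  34800 ps = 34800 × 10^-3 ns = 34.8
Sum: 76.4 + 4.57 + 270 + 34.8 = 385.77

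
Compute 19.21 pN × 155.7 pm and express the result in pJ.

19.21e-12 × 155.7e-12 = 2990.997e-24 J

0.000000002990997 pJ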